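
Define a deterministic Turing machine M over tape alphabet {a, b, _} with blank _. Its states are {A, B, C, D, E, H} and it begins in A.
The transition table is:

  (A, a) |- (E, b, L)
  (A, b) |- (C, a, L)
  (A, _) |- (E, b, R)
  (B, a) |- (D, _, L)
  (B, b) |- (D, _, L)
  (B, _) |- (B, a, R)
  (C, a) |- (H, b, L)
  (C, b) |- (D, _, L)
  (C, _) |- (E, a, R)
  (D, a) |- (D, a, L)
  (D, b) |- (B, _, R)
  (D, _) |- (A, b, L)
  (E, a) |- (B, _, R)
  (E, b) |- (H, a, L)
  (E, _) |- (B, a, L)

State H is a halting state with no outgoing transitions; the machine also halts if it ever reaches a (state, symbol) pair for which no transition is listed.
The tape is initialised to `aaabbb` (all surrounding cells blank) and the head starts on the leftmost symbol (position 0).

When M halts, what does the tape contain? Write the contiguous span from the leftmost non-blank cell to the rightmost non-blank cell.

baa_baabbb

A | ____[a]aabbb   read a → write b, move L, go to E
E | ___[_]baabbb   read _ → write a, move L, go to B
B | __[_]abaabbb   read _ → write a, move R, go to B
B | __a[a]baabbb   read a → write _, move L, go to D
D | __[a]_baabbb   read a → write a, move L, go to D
D | _[_]a_baabbb   read _ → write b, move L, go to A
A | [_]ba_baabbb   read _ → write b, move R, go to E
E | b[b]a_baabbb   read b → write a, move L, go to H
H | [b]aa_baabbb
The non-blank tape span at halt is baa_baabbb.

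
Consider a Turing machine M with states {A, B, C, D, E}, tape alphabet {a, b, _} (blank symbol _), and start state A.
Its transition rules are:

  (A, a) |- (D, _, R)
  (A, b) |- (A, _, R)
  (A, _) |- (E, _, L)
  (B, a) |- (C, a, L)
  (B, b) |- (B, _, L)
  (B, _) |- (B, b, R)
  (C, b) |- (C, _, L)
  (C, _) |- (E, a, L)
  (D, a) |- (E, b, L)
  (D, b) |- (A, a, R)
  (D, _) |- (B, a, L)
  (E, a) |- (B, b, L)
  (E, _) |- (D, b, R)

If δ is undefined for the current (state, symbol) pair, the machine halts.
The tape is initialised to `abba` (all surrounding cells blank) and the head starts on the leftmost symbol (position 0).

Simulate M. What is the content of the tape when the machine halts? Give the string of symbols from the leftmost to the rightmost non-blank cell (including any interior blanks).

A | ___[a]bba_   read a → write _, move R, go to D
D | ____[b]ba_   read b → write a, move R, go to A
A | ____a[b]a_   read b → write _, move R, go to A
A | ____a_[a]_   read a → write _, move R, go to D
D | ____a__[_]   read _ → write a, move L, go to B
B | ____a_[_]a   read _ → write b, move R, go to B
B | ____a_b[a]   read a → write a, move L, go to C
C | ____a_[b]a   read b → write _, move L, go to C
C | ____a[_]_a   read _ → write a, move L, go to E
E | ____[a]a_a   read a → write b, move L, go to B
B | ___[_]ba_a   read _ → write b, move R, go to B
B | ___b[b]a_a   read b → write _, move L, go to B
B | ___[b]_a_a   read b → write _, move L, go to B
B | __[_]__a_a   read _ → write b, move R, go to B
B | __b[_]_a_a   read _ → write b, move R, go to B
B | __bb[_]a_a   read _ → write b, move R, go to B
B | __bbb[a]_a   read a → write a, move L, go to C
C | __bb[b]a_a   read b → write _, move L, go to C
C | __b[b]_a_a   read b → write _, move L, go to C
C | __[b]__a_a   read b → write _, move L, go to C
C | _[_]___a_a   read _ → write a, move L, go to E
E | [_]a___a_a   read _ → write b, move R, go to D
D | b[a]___a_a   read a → write b, move L, go to E
E | [b]b___a_a
The non-blank tape span at halt is bb___a_a.

bb___a_a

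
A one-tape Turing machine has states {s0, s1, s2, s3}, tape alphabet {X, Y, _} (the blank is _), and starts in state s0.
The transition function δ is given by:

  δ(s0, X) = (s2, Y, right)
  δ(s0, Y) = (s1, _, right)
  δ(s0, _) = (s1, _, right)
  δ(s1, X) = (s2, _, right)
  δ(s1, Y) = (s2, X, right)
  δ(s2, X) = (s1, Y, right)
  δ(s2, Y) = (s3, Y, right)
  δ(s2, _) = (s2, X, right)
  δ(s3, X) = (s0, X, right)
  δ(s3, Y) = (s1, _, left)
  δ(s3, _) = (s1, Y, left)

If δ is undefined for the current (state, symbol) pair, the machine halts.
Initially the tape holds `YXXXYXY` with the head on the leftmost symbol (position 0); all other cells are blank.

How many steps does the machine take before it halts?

s0 | [Y]XXXYXY_   read Y → write _, move right, go to s1
s1 | _[X]XXYXY_   read X → write _, move right, go to s2
s2 | __[X]XYXY_   read X → write Y, move right, go to s1
s1 | __Y[X]YXY_   read X → write _, move right, go to s2
s2 | __Y_[Y]XY_   read Y → write Y, move right, go to s3
s3 | __Y_Y[X]Y_   read X → write X, move right, go to s0
s0 | __Y_YX[Y]_   read Y → write _, move right, go to s1
s1 | __Y_YX_[_]
M halts after 7 transitions.

7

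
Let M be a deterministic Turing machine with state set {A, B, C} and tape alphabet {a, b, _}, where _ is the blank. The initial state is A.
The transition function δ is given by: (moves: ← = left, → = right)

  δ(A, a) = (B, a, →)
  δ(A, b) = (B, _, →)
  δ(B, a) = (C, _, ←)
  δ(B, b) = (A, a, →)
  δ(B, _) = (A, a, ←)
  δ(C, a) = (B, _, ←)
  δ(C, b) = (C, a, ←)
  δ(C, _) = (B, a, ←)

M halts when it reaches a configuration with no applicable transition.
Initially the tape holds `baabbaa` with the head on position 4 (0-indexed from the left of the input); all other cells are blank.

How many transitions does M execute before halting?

A | ___baab[b]aa   read b → write _, move →, go to B
B | ___baab_[a]a   read a → write _, move ←, go to C
C | ___baab[_]_a   read _ → write a, move ←, go to B
B | ___baa[b]a_a   read b → write a, move →, go to A
A | ___baaa[a]_a   read a → write a, move →, go to B
B | ___baaaa[_]a   read _ → write a, move ←, go to A
A | ___baaa[a]aa   read a → write a, move →, go to B
B | ___baaaa[a]a   read a → write _, move ←, go to C
C | ___baaa[a]_a   read a → write _, move ←, go to B
B | ___baa[a]__a   read a → write _, move ←, go to C
C | ___ba[a]___a   read a → write _, move ←, go to B
B | ___b[a]____a   read a → write _, move ←, go to C
C | ___[b]_____a   read b → write a, move ←, go to C
C | __[_]a_____a   read _ → write a, move ←, go to B
B | _[_]aa_____a   read _ → write a, move ←, go to A
A | [_]aaa_____a
M halts after 15 transitions.

15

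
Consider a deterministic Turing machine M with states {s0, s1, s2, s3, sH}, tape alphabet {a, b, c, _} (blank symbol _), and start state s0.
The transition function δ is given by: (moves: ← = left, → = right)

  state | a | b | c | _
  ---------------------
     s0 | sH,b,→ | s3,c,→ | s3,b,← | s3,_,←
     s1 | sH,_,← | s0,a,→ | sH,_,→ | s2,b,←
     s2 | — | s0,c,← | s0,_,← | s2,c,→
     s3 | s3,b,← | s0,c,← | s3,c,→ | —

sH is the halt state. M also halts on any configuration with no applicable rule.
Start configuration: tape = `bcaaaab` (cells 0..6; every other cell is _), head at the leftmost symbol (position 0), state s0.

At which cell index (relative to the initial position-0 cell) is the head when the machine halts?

s0 | _[b]caaaab   read b → write c, move →, go to s3
s3 | _c[c]aaaab   read c → write c, move →, go to s3
s3 | _cc[a]aaab   read a → write b, move ←, go to s3
s3 | _c[c]baaab   read c → write c, move →, go to s3
s3 | _cc[b]aaab   read b → write c, move ←, go to s0
s0 | _c[c]caaab   read c → write b, move ←, go to s3
s3 | _[c]bcaaab   read c → write c, move →, go to s3
s3 | _c[b]caaab   read b → write c, move ←, go to s0
s0 | _[c]ccaaab   read c → write b, move ←, go to s3
s3 | [_]bccaaab
At halt the head is at cell -1.

-1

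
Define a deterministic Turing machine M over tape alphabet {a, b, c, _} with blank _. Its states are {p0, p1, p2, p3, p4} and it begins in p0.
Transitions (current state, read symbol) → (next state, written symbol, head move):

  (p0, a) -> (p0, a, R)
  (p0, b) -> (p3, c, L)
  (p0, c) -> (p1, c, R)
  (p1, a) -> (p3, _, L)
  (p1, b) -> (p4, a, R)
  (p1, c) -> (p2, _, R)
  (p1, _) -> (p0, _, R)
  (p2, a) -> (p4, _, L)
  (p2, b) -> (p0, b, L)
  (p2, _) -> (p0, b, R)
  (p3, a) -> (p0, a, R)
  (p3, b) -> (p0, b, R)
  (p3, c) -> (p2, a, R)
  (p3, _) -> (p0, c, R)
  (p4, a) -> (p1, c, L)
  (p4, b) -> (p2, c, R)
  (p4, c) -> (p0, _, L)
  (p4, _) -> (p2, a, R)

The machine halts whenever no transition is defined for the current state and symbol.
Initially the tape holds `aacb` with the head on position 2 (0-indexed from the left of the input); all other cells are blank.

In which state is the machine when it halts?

p0

state=p0 head=2 tape=aa[c]b___   (p0,c)→(p1,c,R)
state=p1 head=3 tape=aac[b]___   (p1,b)→(p4,a,R)
state=p4 head=4 tape=aaca[_]__   (p4,_)→(p2,a,R)
state=p2 head=5 tape=aacaa[_]_   (p2,_)→(p0,b,R)
state=p0 head=6 tape=aacaab[_]
No transition is defined for (p0, _); M halts in state p0.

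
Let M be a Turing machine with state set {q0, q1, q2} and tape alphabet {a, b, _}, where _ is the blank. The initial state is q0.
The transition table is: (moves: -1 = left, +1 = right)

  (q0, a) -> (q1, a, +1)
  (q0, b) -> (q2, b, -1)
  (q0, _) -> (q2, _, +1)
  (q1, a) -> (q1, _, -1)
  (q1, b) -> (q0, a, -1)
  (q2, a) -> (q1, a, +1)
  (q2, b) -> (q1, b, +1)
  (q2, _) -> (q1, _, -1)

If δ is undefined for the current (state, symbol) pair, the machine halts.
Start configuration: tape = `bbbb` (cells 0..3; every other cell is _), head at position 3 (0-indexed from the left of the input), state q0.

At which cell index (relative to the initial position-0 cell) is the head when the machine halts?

state=q0 head=3 tape=__bbb[b]   (q0,b)→(q2,b,-1)
state=q2 head=2 tape=__bb[b]b   (q2,b)→(q1,b,+1)
state=q1 head=3 tape=__bbb[b]   (q1,b)→(q0,a,-1)
state=q0 head=2 tape=__bb[b]a   (q0,b)→(q2,b,-1)
state=q2 head=1 tape=__b[b]ba   (q2,b)→(q1,b,+1)
state=q1 head=2 tape=__bb[b]a   (q1,b)→(q0,a,-1)
state=q0 head=1 tape=__b[b]aa   (q0,b)→(q2,b,-1)
state=q2 head=0 tape=__[b]baa   (q2,b)→(q1,b,+1)
state=q1 head=1 tape=__b[b]aa   (q1,b)→(q0,a,-1)
state=q0 head=0 tape=__[b]aaa   (q0,b)→(q2,b,-1)
state=q2 head=-1 tape=_[_]baaa   (q2,_)→(q1,_,-1)
state=q1 head=-2 tape=[_]_baaa
At halt the head is at cell -2.

-2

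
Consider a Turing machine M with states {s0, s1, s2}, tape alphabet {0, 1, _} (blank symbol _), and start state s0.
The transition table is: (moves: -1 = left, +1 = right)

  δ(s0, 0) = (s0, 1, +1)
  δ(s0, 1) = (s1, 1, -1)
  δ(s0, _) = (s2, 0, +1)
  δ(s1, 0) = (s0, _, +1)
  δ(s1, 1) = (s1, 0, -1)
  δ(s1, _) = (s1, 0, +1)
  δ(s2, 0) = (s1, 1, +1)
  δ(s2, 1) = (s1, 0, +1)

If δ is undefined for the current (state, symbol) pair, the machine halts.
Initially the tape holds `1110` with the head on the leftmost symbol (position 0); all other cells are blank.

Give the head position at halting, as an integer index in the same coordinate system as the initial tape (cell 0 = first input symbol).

5

state=s0 head=0 tape=_[1]110__   (s0,1)→(s1,1,-1)
state=s1 head=-1 tape=[_]1110__   (s1,_)→(s1,0,+1)
state=s1 head=0 tape=0[1]110__   (s1,1)→(s1,0,-1)
state=s1 head=-1 tape=[0]0110__   (s1,0)→(s0,_,+1)
state=s0 head=0 tape=_[0]110__   (s0,0)→(s0,1,+1)
state=s0 head=1 tape=_1[1]10__   (s0,1)→(s1,1,-1)
state=s1 head=0 tape=_[1]110__   (s1,1)→(s1,0,-1)
state=s1 head=-1 tape=[_]0110__   (s1,_)→(s1,0,+1)
state=s1 head=0 tape=0[0]110__   (s1,0)→(s0,_,+1)
state=s0 head=1 tape=0_[1]10__   (s0,1)→(s1,1,-1)
state=s1 head=0 tape=0[_]110__   (s1,_)→(s1,0,+1)
state=s1 head=1 tape=00[1]10__   (s1,1)→(s1,0,-1)
state=s1 head=0 tape=0[0]010__   (s1,0)→(s0,_,+1)
state=s0 head=1 tape=0_[0]10__   (s0,0)→(s0,1,+1)
state=s0 head=2 tape=0_1[1]0__   (s0,1)→(s1,1,-1)
state=s1 head=1 tape=0_[1]10__   (s1,1)→(s1,0,-1)
state=s1 head=0 tape=0[_]010__   (s1,_)→(s1,0,+1)
state=s1 head=1 tape=00[0]10__   (s1,0)→(s0,_,+1)
state=s0 head=2 tape=00_[1]0__   (s0,1)→(s1,1,-1)
state=s1 head=1 tape=00[_]10__   (s1,_)→(s1,0,+1)
state=s1 head=2 tape=000[1]0__   (s1,1)→(s1,0,-1)
state=s1 head=1 tape=00[0]00__   (s1,0)→(s0,_,+1)
state=s0 head=2 tape=00_[0]0__   (s0,0)→(s0,1,+1)
state=s0 head=3 tape=00_1[0]__   (s0,0)→(s0,1,+1)
state=s0 head=4 tape=00_11[_]_   (s0,_)→(s2,0,+1)
state=s2 head=5 tape=00_110[_]
At halt the head is at cell 5.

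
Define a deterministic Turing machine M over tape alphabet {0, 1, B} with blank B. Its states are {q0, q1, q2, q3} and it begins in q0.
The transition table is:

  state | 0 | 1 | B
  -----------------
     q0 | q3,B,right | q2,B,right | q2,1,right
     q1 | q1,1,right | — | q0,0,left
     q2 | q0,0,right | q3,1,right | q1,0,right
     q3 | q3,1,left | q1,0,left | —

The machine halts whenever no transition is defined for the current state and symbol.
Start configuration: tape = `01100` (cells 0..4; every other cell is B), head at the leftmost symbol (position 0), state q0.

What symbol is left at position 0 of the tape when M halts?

state=q0 head=0 tape=B[0]1100   (q0,0)→(q3,B,right)
state=q3 head=1 tape=BB[1]100   (q3,1)→(q1,0,left)
state=q1 head=0 tape=B[B]0100   (q1,B)→(q0,0,left)
state=q0 head=-1 tape=[B]00100   (q0,B)→(q2,1,right)
state=q2 head=0 tape=1[0]0100   (q2,0)→(q0,0,right)
state=q0 head=1 tape=10[0]100   (q0,0)→(q3,B,right)
state=q3 head=2 tape=10B[1]00   (q3,1)→(q1,0,left)
state=q1 head=1 tape=10[B]000   (q1,B)→(q0,0,left)
state=q0 head=0 tape=1[0]0000   (q0,0)→(q3,B,right)
state=q3 head=1 tape=1B[0]000   (q3,0)→(q3,1,left)
state=q3 head=0 tape=1[B]1000
Cell 0 holds B when M halts.

B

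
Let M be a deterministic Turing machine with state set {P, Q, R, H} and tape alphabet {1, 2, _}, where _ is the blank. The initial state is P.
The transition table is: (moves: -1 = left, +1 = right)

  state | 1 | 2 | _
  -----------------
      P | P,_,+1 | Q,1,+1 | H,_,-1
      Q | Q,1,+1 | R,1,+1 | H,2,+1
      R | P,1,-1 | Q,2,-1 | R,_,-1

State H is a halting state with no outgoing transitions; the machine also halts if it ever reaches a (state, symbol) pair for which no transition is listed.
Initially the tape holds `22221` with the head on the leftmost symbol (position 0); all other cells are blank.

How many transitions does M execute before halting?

state=P head=0 tape=[2]2221_   (P,2)→(Q,1,+1)
state=Q head=1 tape=1[2]221_   (Q,2)→(R,1,+1)
state=R head=2 tape=11[2]21_   (R,2)→(Q,2,-1)
state=Q head=1 tape=1[1]221_   (Q,1)→(Q,1,+1)
state=Q head=2 tape=11[2]21_   (Q,2)→(R,1,+1)
state=R head=3 tape=111[2]1_   (R,2)→(Q,2,-1)
state=Q head=2 tape=11[1]21_   (Q,1)→(Q,1,+1)
state=Q head=3 tape=111[2]1_   (Q,2)→(R,1,+1)
state=R head=4 tape=1111[1]_   (R,1)→(P,1,-1)
state=P head=3 tape=111[1]1_   (P,1)→(P,_,+1)
state=P head=4 tape=111_[1]_   (P,1)→(P,_,+1)
state=P head=5 tape=111__[_]   (P,_)→(H,_,-1)
state=H head=4 tape=111_[_]_
M halts after 12 transitions.

12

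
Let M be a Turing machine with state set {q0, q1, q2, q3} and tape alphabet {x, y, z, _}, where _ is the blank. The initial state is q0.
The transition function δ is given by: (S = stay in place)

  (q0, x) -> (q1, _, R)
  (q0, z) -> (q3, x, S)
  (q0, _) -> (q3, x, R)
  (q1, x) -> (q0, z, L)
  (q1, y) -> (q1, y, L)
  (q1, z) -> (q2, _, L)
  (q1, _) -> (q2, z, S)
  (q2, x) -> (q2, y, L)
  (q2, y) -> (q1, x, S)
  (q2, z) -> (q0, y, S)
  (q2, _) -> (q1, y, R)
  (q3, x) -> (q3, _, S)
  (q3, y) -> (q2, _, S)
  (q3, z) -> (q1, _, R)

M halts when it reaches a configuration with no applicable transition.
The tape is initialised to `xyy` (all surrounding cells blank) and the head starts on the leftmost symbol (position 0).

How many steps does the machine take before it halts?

q0 | [x]yy   read x → write _, move R, go to q1
q1 | _[y]y   read y → write y, move L, go to q1
q1 | [_]yy   read _ → write z, move S, go to q2
q2 | [z]yy   read z → write y, move S, go to q0
q0 | [y]yy
M halts after 4 transitions.

4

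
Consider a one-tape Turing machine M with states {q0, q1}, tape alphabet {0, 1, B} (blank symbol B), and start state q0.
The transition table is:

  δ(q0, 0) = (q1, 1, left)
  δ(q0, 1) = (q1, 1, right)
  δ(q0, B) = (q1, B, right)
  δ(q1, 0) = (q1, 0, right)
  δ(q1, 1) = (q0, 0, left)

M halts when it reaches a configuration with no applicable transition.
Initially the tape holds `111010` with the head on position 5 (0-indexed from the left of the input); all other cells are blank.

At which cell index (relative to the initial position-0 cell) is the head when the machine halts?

-1

state=q0 head=5 tape=B11101[0]   (q0,0)→(q1,1,left)
state=q1 head=4 tape=B1110[1]1   (q1,1)→(q0,0,left)
state=q0 head=3 tape=B111[0]01   (q0,0)→(q1,1,left)
state=q1 head=2 tape=B11[1]101   (q1,1)→(q0,0,left)
state=q0 head=1 tape=B1[1]0101   (q0,1)→(q1,1,right)
state=q1 head=2 tape=B11[0]101   (q1,0)→(q1,0,right)
state=q1 head=3 tape=B110[1]01   (q1,1)→(q0,0,left)
state=q0 head=2 tape=B11[0]001   (q0,0)→(q1,1,left)
state=q1 head=1 tape=B1[1]1001   (q1,1)→(q0,0,left)
state=q0 head=0 tape=B[1]01001   (q0,1)→(q1,1,right)
state=q1 head=1 tape=B1[0]1001   (q1,0)→(q1,0,right)
state=q1 head=2 tape=B10[1]001   (q1,1)→(q0,0,left)
state=q0 head=1 tape=B1[0]0001   (q0,0)→(q1,1,left)
state=q1 head=0 tape=B[1]10001   (q1,1)→(q0,0,left)
state=q0 head=-1 tape=[B]010001   (q0,B)→(q1,B,right)
state=q1 head=0 tape=B[0]10001   (q1,0)→(q1,0,right)
state=q1 head=1 tape=B0[1]0001   (q1,1)→(q0,0,left)
state=q0 head=0 tape=B[0]00001   (q0,0)→(q1,1,left)
state=q1 head=-1 tape=[B]100001
At halt the head is at cell -1.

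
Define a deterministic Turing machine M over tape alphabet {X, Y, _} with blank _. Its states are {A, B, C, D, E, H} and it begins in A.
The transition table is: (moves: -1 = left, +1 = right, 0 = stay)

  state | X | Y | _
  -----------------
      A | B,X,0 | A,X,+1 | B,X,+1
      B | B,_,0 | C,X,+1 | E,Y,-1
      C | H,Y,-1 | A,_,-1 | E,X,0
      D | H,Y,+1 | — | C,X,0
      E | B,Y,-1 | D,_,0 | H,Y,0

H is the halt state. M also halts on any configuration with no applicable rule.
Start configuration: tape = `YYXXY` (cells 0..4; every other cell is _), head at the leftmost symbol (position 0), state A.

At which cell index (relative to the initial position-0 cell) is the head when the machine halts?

-1

state=A head=0 tape=_[Y]YXXY   (A,Y)→(A,X,+1)
state=A head=1 tape=_X[Y]XXY   (A,Y)→(A,X,+1)
state=A head=2 tape=_XX[X]XY   (A,X)→(B,X,0)
state=B head=2 tape=_XX[X]XY   (B,X)→(B,_,0)
state=B head=2 tape=_XX[_]XY   (B,_)→(E,Y,-1)
state=E head=1 tape=_X[X]YXY   (E,X)→(B,Y,-1)
state=B head=0 tape=_[X]YYXY   (B,X)→(B,_,0)
state=B head=0 tape=_[_]YYXY   (B,_)→(E,Y,-1)
state=E head=-1 tape=[_]YYYXY   (E,_)→(H,Y,0)
state=H head=-1 tape=[Y]YYYXY
At halt the head is at cell -1.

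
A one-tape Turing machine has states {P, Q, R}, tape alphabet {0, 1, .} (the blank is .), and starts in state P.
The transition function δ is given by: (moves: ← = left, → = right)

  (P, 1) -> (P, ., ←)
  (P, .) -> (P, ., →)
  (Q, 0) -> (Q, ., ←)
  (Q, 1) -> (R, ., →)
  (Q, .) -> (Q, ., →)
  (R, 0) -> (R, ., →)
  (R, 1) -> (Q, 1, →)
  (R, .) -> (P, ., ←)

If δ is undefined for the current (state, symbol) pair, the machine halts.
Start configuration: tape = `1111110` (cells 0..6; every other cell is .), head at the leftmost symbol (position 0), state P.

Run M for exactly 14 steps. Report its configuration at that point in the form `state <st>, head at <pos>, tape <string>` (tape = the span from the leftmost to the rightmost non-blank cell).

P | .[1]111110   read 1 → write ., move ←, go to P
P | [.].111110   read . → write ., move →, go to P
P | .[.]111110   read . → write ., move →, go to P
P | ..[1]11110   read 1 → write ., move ←, go to P
P | .[.].11110   read . → write ., move →, go to P
P | ..[.]11110   read . → write ., move →, go to P
P | ...[1]1110   read 1 → write ., move ←, go to P
P | ..[.].1110   read . → write ., move →, go to P
P | ...[.]1110   read . → write ., move →, go to P
P | ....[1]110   read 1 → write ., move ←, go to P
P | ...[.].110   read . → write ., move →, go to P
P | ....[.]110   read . → write ., move →, go to P
P | .....[1]10   read 1 → write ., move ←, go to P
P | ....[.].10   read . → write ., move →, go to P
P | .....[.]10
After 14 steps: state P, head at 4, tape 10.

state P, head at 4, tape 10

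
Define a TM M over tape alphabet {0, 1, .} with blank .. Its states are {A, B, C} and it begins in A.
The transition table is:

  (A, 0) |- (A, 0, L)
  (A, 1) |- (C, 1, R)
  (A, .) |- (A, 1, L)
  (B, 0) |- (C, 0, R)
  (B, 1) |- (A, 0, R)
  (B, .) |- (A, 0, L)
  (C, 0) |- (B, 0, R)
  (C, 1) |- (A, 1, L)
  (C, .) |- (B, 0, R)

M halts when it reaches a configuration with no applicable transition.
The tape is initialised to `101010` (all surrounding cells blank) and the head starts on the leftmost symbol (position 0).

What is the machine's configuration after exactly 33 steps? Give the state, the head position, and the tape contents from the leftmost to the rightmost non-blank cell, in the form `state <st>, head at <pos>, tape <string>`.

state C, head at 5, tape 1000000

state=A head=0 tape=[1]01010.   (A,1)→(C,1,R)
state=C head=1 tape=1[0]1010.   (C,0)→(B,0,R)
state=B head=2 tape=10[1]010.   (B,1)→(A,0,R)
state=A head=3 tape=100[0]10.   (A,0)→(A,0,L)
state=A head=2 tape=10[0]010.   (A,0)→(A,0,L)
state=A head=1 tape=1[0]0010.   (A,0)→(A,0,L)
state=A head=0 tape=[1]00010.   (A,1)→(C,1,R)
state=C head=1 tape=1[0]0010.   (C,0)→(B,0,R)
state=B head=2 tape=10[0]010.   (B,0)→(C,0,R)
state=C head=3 tape=100[0]10.   (C,0)→(B,0,R)
state=B head=4 tape=1000[1]0.   (B,1)→(A,0,R)
state=A head=5 tape=10000[0].   (A,0)→(A,0,L)
state=A head=4 tape=1000[0]0.   (A,0)→(A,0,L)
state=A head=3 tape=100[0]00.   (A,0)→(A,0,L)
state=A head=2 tape=10[0]000.   (A,0)→(A,0,L)
state=A head=1 tape=1[0]0000.   (A,0)→(A,0,L)
state=A head=0 tape=[1]00000.   (A,1)→(C,1,R)
state=C head=1 tape=1[0]0000.   (C,0)→(B,0,R)
state=B head=2 tape=10[0]000.   (B,0)→(C,0,R)
state=C head=3 tape=100[0]00.   (C,0)→(B,0,R)
state=B head=4 tape=1000[0]0.   (B,0)→(C,0,R)
state=C head=5 tape=10000[0].   (C,0)→(B,0,R)
state=B head=6 tape=100000[.]   (B,.)→(A,0,L)
state=A head=5 tape=10000[0]0   (A,0)→(A,0,L)
state=A head=4 tape=1000[0]00   (A,0)→(A,0,L)
state=A head=3 tape=100[0]000   (A,0)→(A,0,L)
state=A head=2 tape=10[0]0000   (A,0)→(A,0,L)
state=A head=1 tape=1[0]00000   (A,0)→(A,0,L)
state=A head=0 tape=[1]000000   (A,1)→(C,1,R)
state=C head=1 tape=1[0]00000   (C,0)→(B,0,R)
state=B head=2 tape=10[0]0000   (B,0)→(C,0,R)
state=C head=3 tape=100[0]000   (C,0)→(B,0,R)
state=B head=4 tape=1000[0]00   (B,0)→(C,0,R)
state=C head=5 tape=10000[0]0
After 33 steps: state C, head at 5, tape 1000000.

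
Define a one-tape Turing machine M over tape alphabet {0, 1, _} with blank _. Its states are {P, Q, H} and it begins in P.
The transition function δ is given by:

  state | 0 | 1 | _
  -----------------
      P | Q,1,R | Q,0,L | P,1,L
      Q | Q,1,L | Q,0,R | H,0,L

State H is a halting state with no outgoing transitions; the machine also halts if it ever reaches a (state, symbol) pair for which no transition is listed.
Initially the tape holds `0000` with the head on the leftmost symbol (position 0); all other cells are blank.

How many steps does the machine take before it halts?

8

state=P head=0 tape=__[0]000   (P,0)→(Q,1,R)
state=Q head=1 tape=__1[0]00   (Q,0)→(Q,1,L)
state=Q head=0 tape=__[1]100   (Q,1)→(Q,0,R)
state=Q head=1 tape=__0[1]00   (Q,1)→(Q,0,R)
state=Q head=2 tape=__00[0]0   (Q,0)→(Q,1,L)
state=Q head=1 tape=__0[0]10   (Q,0)→(Q,1,L)
state=Q head=0 tape=__[0]110   (Q,0)→(Q,1,L)
state=Q head=-1 tape=_[_]1110   (Q,_)→(H,0,L)
state=H head=-2 tape=[_]01110
M halts after 8 transitions.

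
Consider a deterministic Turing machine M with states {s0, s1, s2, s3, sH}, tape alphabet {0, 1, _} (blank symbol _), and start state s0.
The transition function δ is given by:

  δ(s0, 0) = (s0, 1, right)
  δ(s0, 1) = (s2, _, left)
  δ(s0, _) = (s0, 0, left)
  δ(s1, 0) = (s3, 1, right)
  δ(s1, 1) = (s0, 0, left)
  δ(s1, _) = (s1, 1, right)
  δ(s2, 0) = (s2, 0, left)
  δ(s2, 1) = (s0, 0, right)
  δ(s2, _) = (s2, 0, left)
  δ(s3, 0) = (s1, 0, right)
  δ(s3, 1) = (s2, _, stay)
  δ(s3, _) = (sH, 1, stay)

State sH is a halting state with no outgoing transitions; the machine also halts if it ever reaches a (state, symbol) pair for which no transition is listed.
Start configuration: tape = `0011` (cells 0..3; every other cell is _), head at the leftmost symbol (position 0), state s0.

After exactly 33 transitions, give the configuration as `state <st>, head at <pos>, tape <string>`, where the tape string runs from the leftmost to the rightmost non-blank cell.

state s0, head at 7, tape 1111111

s0 | [0]011____   read 0 → write 1, move right, go to s0
s0 | 1[0]11____   read 0 → write 1, move right, go to s0
s0 | 11[1]1____   read 1 → write _, move left, go to s2
s2 | 1[1]_1____   read 1 → write 0, move right, go to s0
s0 | 10[_]1____   read _ → write 0, move left, go to s0
s0 | 1[0]01____   read 0 → write 1, move right, go to s0
s0 | 11[0]1____   read 0 → write 1, move right, go to s0
s0 | 111[1]____   read 1 → write _, move left, go to s2
s2 | 11[1]_____   read 1 → write 0, move right, go to s0
s0 | 110[_]____   read _ → write 0, move left, go to s0
s0 | 11[0]0____   read 0 → write 1, move right, go to s0
s0 | 111[0]____   read 0 → write 1, move right, go to s0
s0 | 1111[_]___   read _ → write 0, move left, go to s0
s0 | 111[1]0___   read 1 → write _, move left, go to s2
s2 | 11[1]_0___   read 1 → write 0, move right, go to s0
s0 | 110[_]0___   read _ → write 0, move left, go to s0
s0 | 11[0]00___   read 0 → write 1, move right, go to s0
s0 | 111[0]0___   read 0 → write 1, move right, go to s0
s0 | 1111[0]___   read 0 → write 1, move right, go to s0
s0 | 11111[_]__   read _ → write 0, move left, go to s0
s0 | 1111[1]0__   read 1 → write _, move left, go to s2
s2 | 111[1]_0__   read 1 → write 0, move right, go to s0
s0 | 1110[_]0__   read _ → write 0, move left, go to s0
s0 | 111[0]00__   read 0 → write 1, move right, go to s0
s0 | 1111[0]0__   read 0 → write 1, move right, go to s0
s0 | 11111[0]__   read 0 → write 1, move right, go to s0
s0 | 111111[_]_   read _ → write 0, move left, go to s0
s0 | 11111[1]0_   read 1 → write _, move left, go to s2
s2 | 1111[1]_0_   read 1 → write 0, move right, go to s0
s0 | 11110[_]0_   read _ → write 0, move left, go to s0
s0 | 1111[0]00_   read 0 → write 1, move right, go to s0
s0 | 11111[0]0_   read 0 → write 1, move right, go to s0
s0 | 111111[0]_   read 0 → write 1, move right, go to s0
s0 | 1111111[_]
After 33 steps: state s0, head at 7, tape 1111111.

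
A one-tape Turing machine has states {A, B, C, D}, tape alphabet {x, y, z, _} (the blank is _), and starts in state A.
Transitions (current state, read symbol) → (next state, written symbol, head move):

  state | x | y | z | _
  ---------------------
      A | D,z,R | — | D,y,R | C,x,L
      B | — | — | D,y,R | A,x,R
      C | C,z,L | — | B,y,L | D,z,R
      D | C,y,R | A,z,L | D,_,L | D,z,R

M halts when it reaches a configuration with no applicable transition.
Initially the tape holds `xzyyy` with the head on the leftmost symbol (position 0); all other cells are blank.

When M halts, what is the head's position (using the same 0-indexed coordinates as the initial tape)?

state=A head=0 tape=___[x]zyyy   (A,x)→(D,z,R)
state=D head=1 tape=___z[z]yyy   (D,z)→(D,_,L)
state=D head=0 tape=___[z]_yyy   (D,z)→(D,_,L)
state=D head=-1 tape=__[_]__yyy   (D,_)→(D,z,R)
state=D head=0 tape=__z[_]_yyy   (D,_)→(D,z,R)
state=D head=1 tape=__zz[_]yyy   (D,_)→(D,z,R)
state=D head=2 tape=__zzz[y]yy   (D,y)→(A,z,L)
state=A head=1 tape=__zz[z]zyy   (A,z)→(D,y,R)
state=D head=2 tape=__zzy[z]yy   (D,z)→(D,_,L)
state=D head=1 tape=__zz[y]_yy   (D,y)→(A,z,L)
state=A head=0 tape=__z[z]z_yy   (A,z)→(D,y,R)
state=D head=1 tape=__zy[z]_yy   (D,z)→(D,_,L)
state=D head=0 tape=__z[y]__yy   (D,y)→(A,z,L)
state=A head=-1 tape=__[z]z__yy   (A,z)→(D,y,R)
state=D head=0 tape=__y[z]__yy   (D,z)→(D,_,L)
state=D head=-1 tape=__[y]___yy   (D,y)→(A,z,L)
state=A head=-2 tape=_[_]z___yy   (A,_)→(C,x,L)
state=C head=-3 tape=[_]xz___yy   (C,_)→(D,z,R)
state=D head=-2 tape=z[x]z___yy   (D,x)→(C,y,R)
state=C head=-1 tape=zy[z]___yy   (C,z)→(B,y,L)
state=B head=-2 tape=z[y]y___yy
At halt the head is at cell -2.

-2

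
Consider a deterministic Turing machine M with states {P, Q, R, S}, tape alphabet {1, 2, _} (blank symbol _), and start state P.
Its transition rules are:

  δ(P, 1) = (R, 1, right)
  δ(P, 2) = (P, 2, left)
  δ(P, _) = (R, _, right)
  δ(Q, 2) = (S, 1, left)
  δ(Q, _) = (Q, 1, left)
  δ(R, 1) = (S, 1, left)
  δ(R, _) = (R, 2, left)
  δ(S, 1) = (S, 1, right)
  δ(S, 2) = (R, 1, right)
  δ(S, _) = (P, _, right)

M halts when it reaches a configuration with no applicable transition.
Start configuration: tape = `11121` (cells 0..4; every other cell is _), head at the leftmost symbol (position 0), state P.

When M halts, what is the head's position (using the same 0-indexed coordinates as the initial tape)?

6

state=P head=0 tape=[1]1121___   (P,1)→(R,1,right)
state=R head=1 tape=1[1]121___   (R,1)→(S,1,left)
state=S head=0 tape=[1]1121___   (S,1)→(S,1,right)
state=S head=1 tape=1[1]121___   (S,1)→(S,1,right)
state=S head=2 tape=11[1]21___   (S,1)→(S,1,right)
state=S head=3 tape=111[2]1___   (S,2)→(R,1,right)
state=R head=4 tape=1111[1]___   (R,1)→(S,1,left)
state=S head=3 tape=111[1]1___   (S,1)→(S,1,right)
state=S head=4 tape=1111[1]___   (S,1)→(S,1,right)
state=S head=5 tape=11111[_]__   (S,_)→(P,_,right)
state=P head=6 tape=11111_[_]_   (P,_)→(R,_,right)
state=R head=7 tape=11111__[_]   (R,_)→(R,2,left)
state=R head=6 tape=11111_[_]2   (R,_)→(R,2,left)
state=R head=5 tape=11111[_]22   (R,_)→(R,2,left)
state=R head=4 tape=1111[1]222   (R,1)→(S,1,left)
state=S head=3 tape=111[1]1222   (S,1)→(S,1,right)
state=S head=4 tape=1111[1]222   (S,1)→(S,1,right)
state=S head=5 tape=11111[2]22   (S,2)→(R,1,right)
state=R head=6 tape=111111[2]2
At halt the head is at cell 6.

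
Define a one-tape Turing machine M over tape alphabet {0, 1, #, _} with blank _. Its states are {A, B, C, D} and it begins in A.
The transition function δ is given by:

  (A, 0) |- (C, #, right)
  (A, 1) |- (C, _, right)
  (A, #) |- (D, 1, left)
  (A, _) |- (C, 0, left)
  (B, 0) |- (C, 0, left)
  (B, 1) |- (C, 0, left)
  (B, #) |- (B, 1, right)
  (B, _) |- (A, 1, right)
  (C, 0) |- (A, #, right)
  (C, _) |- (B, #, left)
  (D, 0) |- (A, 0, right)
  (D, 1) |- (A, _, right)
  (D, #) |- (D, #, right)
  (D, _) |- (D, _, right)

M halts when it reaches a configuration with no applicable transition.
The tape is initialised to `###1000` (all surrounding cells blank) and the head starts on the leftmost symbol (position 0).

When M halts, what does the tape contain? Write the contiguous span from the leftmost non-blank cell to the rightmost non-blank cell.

A | _[#]##1000_   read # → write 1, move left, go to D
D | [_]1##1000_   read _ → write _, move right, go to D
D | _[1]##1000_   read 1 → write _, move right, go to A
A | __[#]#1000_   read # → write 1, move left, go to D
D | _[_]1#1000_   read _ → write _, move right, go to D
D | __[1]#1000_   read 1 → write _, move right, go to A
A | ___[#]1000_   read # → write 1, move left, go to D
D | __[_]11000_   read _ → write _, move right, go to D
D | ___[1]1000_   read 1 → write _, move right, go to A
A | ____[1]000_   read 1 → write _, move right, go to C
C | _____[0]00_   read 0 → write #, move right, go to A
A | _____#[0]0_   read 0 → write #, move right, go to C
C | _____##[0]_   read 0 → write #, move right, go to A
A | _____###[_]   read _ → write 0, move left, go to C
C | _____##[#]0
The non-blank tape span at halt is ###0.

###0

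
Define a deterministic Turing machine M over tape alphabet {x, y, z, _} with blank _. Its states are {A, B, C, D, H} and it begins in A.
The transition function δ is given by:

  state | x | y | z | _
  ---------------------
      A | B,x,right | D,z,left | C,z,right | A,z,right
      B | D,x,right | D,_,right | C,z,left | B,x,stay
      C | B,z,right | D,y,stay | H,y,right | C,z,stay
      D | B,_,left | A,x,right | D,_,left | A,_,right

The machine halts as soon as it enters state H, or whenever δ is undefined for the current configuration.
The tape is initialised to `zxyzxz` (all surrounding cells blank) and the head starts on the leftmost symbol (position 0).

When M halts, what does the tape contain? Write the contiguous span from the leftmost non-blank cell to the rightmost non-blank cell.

A | [z]xyzxz   read z → write z, move right, go to C
C | z[x]yzxz   read x → write z, move right, go to B
B | zz[y]zxz   read y → write _, move right, go to D
D | zz_[z]xz   read z → write _, move left, go to D
D | zz[_]_xz   read _ → write _, move right, go to A
A | zz_[_]xz   read _ → write z, move right, go to A
A | zz_z[x]z   read x → write x, move right, go to B
B | zz_zx[z]   read z → write z, move left, go to C
C | zz_z[x]z   read x → write z, move right, go to B
B | zz_zz[z]   read z → write z, move left, go to C
C | zz_z[z]z   read z → write y, move right, go to H
H | zz_zy[z]
The non-blank tape span at halt is zz_zyz.

zz_zyz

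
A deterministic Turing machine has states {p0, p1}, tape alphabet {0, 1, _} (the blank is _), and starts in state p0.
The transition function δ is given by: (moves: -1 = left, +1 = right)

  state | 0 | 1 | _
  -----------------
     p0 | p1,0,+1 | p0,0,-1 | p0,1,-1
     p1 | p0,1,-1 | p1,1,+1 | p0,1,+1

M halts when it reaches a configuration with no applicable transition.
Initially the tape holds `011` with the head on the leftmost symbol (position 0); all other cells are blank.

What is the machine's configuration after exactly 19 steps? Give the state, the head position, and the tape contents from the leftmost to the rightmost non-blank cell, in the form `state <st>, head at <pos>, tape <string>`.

state p1, head at 3, tape 01101

state=p0 head=0 tape=[0]11__   (p0,0)→(p1,0,+1)
state=p1 head=1 tape=0[1]1__   (p1,1)→(p1,1,+1)
state=p1 head=2 tape=01[1]__   (p1,1)→(p1,1,+1)
state=p1 head=3 tape=011[_]_   (p1,_)→(p0,1,+1)
state=p0 head=4 tape=0111[_]   (p0,_)→(p0,1,-1)
state=p0 head=3 tape=011[1]1   (p0,1)→(p0,0,-1)
state=p0 head=2 tape=01[1]01   (p0,1)→(p0,0,-1)
state=p0 head=1 tape=0[1]001   (p0,1)→(p0,0,-1)
state=p0 head=0 tape=[0]0001   (p0,0)→(p1,0,+1)
state=p1 head=1 tape=0[0]001   (p1,0)→(p0,1,-1)
state=p0 head=0 tape=[0]1001   (p0,0)→(p1,0,+1)
state=p1 head=1 tape=0[1]001   (p1,1)→(p1,1,+1)
state=p1 head=2 tape=01[0]01   (p1,0)→(p0,1,-1)
state=p0 head=1 tape=0[1]101   (p0,1)→(p0,0,-1)
state=p0 head=0 tape=[0]0101   (p0,0)→(p1,0,+1)
state=p1 head=1 tape=0[0]101   (p1,0)→(p0,1,-1)
state=p0 head=0 tape=[0]1101   (p0,0)→(p1,0,+1)
state=p1 head=1 tape=0[1]101   (p1,1)→(p1,1,+1)
state=p1 head=2 tape=01[1]01   (p1,1)→(p1,1,+1)
state=p1 head=3 tape=011[0]1
After 19 steps: state p1, head at 3, tape 01101.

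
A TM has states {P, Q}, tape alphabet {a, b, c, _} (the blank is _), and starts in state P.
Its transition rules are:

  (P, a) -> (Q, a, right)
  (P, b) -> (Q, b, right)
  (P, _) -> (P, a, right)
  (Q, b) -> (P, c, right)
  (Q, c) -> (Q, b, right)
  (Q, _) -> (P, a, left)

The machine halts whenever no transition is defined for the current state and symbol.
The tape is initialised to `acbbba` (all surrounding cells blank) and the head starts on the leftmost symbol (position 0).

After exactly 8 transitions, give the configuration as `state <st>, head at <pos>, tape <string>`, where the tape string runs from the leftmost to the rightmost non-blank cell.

state Q, head at 6, tape abcbcaa

P | [a]cbbba_   read a → write a, move right, go to Q
Q | a[c]bbba_   read c → write b, move right, go to Q
Q | ab[b]bba_   read b → write c, move right, go to P
P | abc[b]ba_   read b → write b, move right, go to Q
Q | abcb[b]a_   read b → write c, move right, go to P
P | abcbc[a]_   read a → write a, move right, go to Q
Q | abcbca[_]   read _ → write a, move left, go to P
P | abcbc[a]a   read a → write a, move right, go to Q
Q | abcbca[a]
After 8 steps: state Q, head at 6, tape abcbcaa.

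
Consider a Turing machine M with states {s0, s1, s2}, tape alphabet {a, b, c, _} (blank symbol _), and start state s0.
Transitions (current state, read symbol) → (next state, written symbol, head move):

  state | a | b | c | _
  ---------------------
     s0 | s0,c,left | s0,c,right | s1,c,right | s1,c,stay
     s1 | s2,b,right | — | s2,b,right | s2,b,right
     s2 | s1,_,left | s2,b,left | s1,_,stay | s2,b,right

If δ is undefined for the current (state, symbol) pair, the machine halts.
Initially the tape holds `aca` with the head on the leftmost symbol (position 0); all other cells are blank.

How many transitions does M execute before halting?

8

s0 | _[a]ca   read a → write c, move left, go to s0
s0 | [_]cca   read _ → write c, move stay, go to s1
s1 | [c]cca   read c → write b, move right, go to s2
s2 | b[c]ca   read c → write _, move stay, go to s1
s1 | b[_]ca   read _ → write b, move right, go to s2
s2 | bb[c]a   read c → write _, move stay, go to s1
s1 | bb[_]a   read _ → write b, move right, go to s2
s2 | bbb[a]   read a → write _, move left, go to s1
s1 | bb[b]_
M halts after 8 transitions.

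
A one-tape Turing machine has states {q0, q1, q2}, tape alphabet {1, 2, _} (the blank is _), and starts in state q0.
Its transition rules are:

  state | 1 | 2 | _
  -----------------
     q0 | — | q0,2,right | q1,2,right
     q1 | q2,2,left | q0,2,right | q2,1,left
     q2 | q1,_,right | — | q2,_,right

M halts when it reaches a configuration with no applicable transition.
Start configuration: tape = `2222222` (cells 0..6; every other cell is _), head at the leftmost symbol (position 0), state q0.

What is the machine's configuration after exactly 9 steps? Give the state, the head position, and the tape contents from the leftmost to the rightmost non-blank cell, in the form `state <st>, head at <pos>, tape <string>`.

state q2, head at 7, tape 222222221

state=q0 head=0 tape=[2]222222__   (q0,2)→(q0,2,right)
state=q0 head=1 tape=2[2]22222__   (q0,2)→(q0,2,right)
state=q0 head=2 tape=22[2]2222__   (q0,2)→(q0,2,right)
state=q0 head=3 tape=222[2]222__   (q0,2)→(q0,2,right)
state=q0 head=4 tape=2222[2]22__   (q0,2)→(q0,2,right)
state=q0 head=5 tape=22222[2]2__   (q0,2)→(q0,2,right)
state=q0 head=6 tape=222222[2]__   (q0,2)→(q0,2,right)
state=q0 head=7 tape=2222222[_]_   (q0,_)→(q1,2,right)
state=q1 head=8 tape=22222222[_]   (q1,_)→(q2,1,left)
state=q2 head=7 tape=2222222[2]1
After 9 steps: state q2, head at 7, tape 222222221.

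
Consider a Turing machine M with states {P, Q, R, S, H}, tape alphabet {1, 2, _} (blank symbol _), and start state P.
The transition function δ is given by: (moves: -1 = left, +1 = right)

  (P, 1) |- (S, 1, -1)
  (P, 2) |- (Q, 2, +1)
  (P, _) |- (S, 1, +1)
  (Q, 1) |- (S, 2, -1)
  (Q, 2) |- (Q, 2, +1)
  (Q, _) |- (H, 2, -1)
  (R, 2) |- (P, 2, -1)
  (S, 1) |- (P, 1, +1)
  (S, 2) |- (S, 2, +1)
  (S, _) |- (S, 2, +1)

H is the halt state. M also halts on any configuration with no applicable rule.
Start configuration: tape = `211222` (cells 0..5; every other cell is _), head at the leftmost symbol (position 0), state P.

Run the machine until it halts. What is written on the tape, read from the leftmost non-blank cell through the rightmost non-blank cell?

state=P head=0 tape=[2]11222_   (P,2)→(Q,2,+1)
state=Q head=1 tape=2[1]1222_   (Q,1)→(S,2,-1)
state=S head=0 tape=[2]21222_   (S,2)→(S,2,+1)
state=S head=1 tape=2[2]1222_   (S,2)→(S,2,+1)
state=S head=2 tape=22[1]222_   (S,1)→(P,1,+1)
state=P head=3 tape=221[2]22_   (P,2)→(Q,2,+1)
state=Q head=4 tape=2212[2]2_   (Q,2)→(Q,2,+1)
state=Q head=5 tape=22122[2]_   (Q,2)→(Q,2,+1)
state=Q head=6 tape=221222[_]   (Q,_)→(H,2,-1)
state=H head=5 tape=22122[2]2
The non-blank tape span at halt is 2212222.

2212222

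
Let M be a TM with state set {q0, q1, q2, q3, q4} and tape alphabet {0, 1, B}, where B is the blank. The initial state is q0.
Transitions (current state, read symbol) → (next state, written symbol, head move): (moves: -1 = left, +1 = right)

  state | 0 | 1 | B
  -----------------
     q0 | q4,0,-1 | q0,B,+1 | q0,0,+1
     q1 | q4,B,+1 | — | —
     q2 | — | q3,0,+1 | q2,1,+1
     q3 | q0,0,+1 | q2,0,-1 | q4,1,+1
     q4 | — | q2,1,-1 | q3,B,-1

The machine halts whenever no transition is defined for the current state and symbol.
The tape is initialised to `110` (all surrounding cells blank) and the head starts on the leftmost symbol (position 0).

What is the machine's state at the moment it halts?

q0 | B[1]10   read 1 → write B, move +1, go to q0
q0 | BB[1]0   read 1 → write B, move +1, go to q0
q0 | BBB[0]   read 0 → write 0, move -1, go to q4
q4 | BB[B]0   read B → write B, move -1, go to q3
q3 | B[B]B0   read B → write 1, move +1, go to q4
q4 | B1[B]0   read B → write B, move -1, go to q3
q3 | B[1]B0   read 1 → write 0, move -1, go to q2
q2 | [B]0B0   read B → write 1, move +1, go to q2
q2 | 1[0]B0
No transition is defined for (q2, 0); M halts in state q2.

q2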